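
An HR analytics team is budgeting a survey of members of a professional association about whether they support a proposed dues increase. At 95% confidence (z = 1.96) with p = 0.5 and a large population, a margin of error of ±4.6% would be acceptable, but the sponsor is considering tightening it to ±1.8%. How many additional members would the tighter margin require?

At ±4.6%: n = 1.96² × 0.2500 / 0.046² ≈ 453.88 → 454.
At ±1.8%: n = 1.96² × 0.2500 / 0.018² ≈ 2964.20 → 2965.
Additional respondents: 2965 − 454 = 2511.

2511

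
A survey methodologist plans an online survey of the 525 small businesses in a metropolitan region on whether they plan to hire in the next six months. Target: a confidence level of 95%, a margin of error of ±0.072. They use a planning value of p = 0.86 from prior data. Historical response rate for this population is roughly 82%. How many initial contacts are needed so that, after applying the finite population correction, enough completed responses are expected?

For 95% confidence, z = 1.960.
Completed interviews needed (unadjusted): n₀ = 1.960² × 0.1204 / 0.072² ≈ 89.22 → 90.
FPC for N = 525: n = 90 / (1 + 89/525) = 90 / 1.1695 ≈ 76.95 → 77.
At an 82% response rate, contacts needed = 77 / 0.82 ≈ 93.90 → 94.

94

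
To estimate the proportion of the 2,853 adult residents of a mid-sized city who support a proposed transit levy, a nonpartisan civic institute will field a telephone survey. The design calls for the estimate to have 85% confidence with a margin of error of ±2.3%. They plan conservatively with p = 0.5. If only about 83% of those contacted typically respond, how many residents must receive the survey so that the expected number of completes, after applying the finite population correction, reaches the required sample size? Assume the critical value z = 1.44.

880

Completed interviews needed (unadjusted): n₀ = 1.44² × 0.2500 / 0.023² ≈ 979.96 → 980.
FPC for N = 2,853: n = 980 / (1 + 979/2853) = 980 / 1.3431 ≈ 729.63 → 730.
At an 83% response rate, contacts needed = 730 / 0.83 ≈ 879.52 → 880.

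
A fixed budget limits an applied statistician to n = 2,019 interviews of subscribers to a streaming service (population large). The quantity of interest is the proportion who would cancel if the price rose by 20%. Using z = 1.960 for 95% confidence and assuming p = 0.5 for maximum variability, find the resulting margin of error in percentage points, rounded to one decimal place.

SE(p̂) = √[p(1−p)/n] = √[0.2500/2019] = 0.01113.
E = z × SE = 1.960 × 0.01113 = 0.02181, or 2.2 percentage points.

2.2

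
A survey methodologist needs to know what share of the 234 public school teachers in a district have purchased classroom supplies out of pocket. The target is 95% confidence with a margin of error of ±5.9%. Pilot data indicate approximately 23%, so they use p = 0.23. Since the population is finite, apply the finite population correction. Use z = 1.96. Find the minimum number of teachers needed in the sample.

Unadjusted: n₀ = 1.96² × 0.23 × 0.77 / 0.059² ≈ 195.45, so n₀ = 196.
Finite population correction with N = 234: n = n₀ / (1 + (n₀−1)/N) = 196 / (1 + 195/234) = 196 / 1.8333 ≈ 106.91.
Rounding up, n = 107.

107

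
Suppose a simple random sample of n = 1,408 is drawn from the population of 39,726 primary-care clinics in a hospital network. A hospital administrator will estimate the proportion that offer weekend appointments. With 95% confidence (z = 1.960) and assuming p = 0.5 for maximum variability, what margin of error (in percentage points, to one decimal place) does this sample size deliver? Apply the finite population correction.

Finite-population factor: (N−n)/(N−1) = (39726−1408)/(39726−1) = 0.9646.
SE(p̂) = √[p(1−p)/n · (N−n)/(N−1)] = √[0.2500/1408 × 0.9646] = 0.01309.
E = z × SE = 1.960 × 0.01309 = 0.02565 ≈ 2.6 percentage points.

2.6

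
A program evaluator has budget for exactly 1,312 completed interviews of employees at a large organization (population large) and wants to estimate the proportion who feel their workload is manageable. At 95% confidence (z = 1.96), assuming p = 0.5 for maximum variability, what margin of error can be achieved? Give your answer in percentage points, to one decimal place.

2.7

SE(p̂) = √[p(1−p)/n] = √[0.2500/1312] = 0.01380.
E = z × SE = 1.96 × 0.01380 = 0.02706, or 2.7 percentage points.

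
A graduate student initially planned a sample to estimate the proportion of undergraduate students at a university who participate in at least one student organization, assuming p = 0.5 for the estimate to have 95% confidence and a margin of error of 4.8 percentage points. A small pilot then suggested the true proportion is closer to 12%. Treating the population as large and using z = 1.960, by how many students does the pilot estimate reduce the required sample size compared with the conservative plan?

240

Conservative (p = 0.5): n = 1.960² × 0.25 / 0.048² ≈ 416.84 → 417.
Using p = 0.12: p(1−p) = 0.1056, so n = 1.960² × 0.1056 / 0.048² ≈ 176.07 → 177.
Reduction: 417 − 177 = 240.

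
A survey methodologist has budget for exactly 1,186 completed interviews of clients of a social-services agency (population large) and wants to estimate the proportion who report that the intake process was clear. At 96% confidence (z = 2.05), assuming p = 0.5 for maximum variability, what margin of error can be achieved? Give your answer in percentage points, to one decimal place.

3.0

SE(p̂) = √[p(1−p)/n] = √[0.2500/1186] = 0.01452.
E = z × SE = 2.05 × 0.01452 = 0.02976, or 3.0 percentage points.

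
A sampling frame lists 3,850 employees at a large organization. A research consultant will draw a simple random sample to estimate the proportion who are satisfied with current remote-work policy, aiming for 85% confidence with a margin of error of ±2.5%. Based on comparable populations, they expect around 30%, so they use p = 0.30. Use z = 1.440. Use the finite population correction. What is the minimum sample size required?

591

Unadjusted: n₀ = 1.440² × 0.30 × 0.70 / 0.025² ≈ 696.73, so n₀ = 697.
Finite population correction with N = 3,850: n = n₀ / (1 + (n₀−1)/N) = 697 / (1 + 696/3850) = 697 / 1.1808 ≈ 590.29.
Rounding up, n = 591.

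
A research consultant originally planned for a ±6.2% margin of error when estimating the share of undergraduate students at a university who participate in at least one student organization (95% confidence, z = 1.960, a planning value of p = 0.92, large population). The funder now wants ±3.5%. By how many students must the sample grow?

157

At ±6.2%: n = 1.960² × 0.0736 / 0.062² ≈ 73.55 → 74.
At ±3.5%: n = 1.960² × 0.0736 / 0.035² ≈ 230.81 → 231.
Additional respondents: 231 − 74 = 157.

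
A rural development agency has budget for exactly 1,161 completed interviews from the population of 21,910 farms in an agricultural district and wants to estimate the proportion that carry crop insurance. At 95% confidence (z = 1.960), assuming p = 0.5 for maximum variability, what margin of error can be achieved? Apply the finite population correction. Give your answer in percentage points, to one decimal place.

Finite-population factor: (N−n)/(N−1) = (21910−1161)/(21910−1) = 0.9471.
SE(p̂) = √[p(1−p)/n · (N−n)/(N−1)] = √[0.2500/1161 × 0.9471] = 0.01428.
E = z × SE = 1.960 × 0.01428 = 0.02799 ≈ 2.8 percentage points.

2.8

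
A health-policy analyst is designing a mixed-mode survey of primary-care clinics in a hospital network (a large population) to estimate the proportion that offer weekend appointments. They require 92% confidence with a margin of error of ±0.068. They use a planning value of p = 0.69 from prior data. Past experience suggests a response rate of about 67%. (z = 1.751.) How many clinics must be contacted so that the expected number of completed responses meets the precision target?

212

Completed interviews needed: n₀ = 1.751² × 0.2139 / 0.068² ≈ 141.83 → 142.
At a 67% response rate, contacts needed = 142 / 0.67 ≈ 211.94 → 212.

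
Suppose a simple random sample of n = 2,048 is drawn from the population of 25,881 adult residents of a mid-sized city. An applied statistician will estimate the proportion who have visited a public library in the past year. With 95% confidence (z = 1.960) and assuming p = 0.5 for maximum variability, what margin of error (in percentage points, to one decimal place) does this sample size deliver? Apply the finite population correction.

2.1

Finite-population factor: (N−n)/(N−1) = (25881−2048)/(25881−1) = 0.9209.
SE(p̂) = √[p(1−p)/n · (N−n)/(N−1)] = √[0.2500/2048 × 0.9209] = 0.01060.
E = z × SE = 1.960 × 0.01060 = 0.02078 ≈ 2.1 percentage points.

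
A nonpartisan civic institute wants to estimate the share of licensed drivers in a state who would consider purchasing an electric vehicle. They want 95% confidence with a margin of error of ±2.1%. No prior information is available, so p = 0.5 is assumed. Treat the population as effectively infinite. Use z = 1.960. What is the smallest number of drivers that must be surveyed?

2178

With p = 0.5, p(1−p) = 0.25.
n = z²·p(1−p)/E² = 1.960² × 0.2500 / 0.021² = 3.8416 × 0.2500 / 0.000441 ≈ 2177.78.
Rounding up gives n = 2178.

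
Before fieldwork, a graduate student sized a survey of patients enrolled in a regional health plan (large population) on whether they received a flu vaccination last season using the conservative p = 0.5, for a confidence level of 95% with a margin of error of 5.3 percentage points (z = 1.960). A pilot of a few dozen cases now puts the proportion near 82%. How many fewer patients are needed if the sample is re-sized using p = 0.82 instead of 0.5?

140

Conservative (p = 0.5): n = 1.960² × 0.25 / 0.053² ≈ 341.90 → 342.
Using p = 0.82: p(1−p) = 0.1476, so n = 1.960² × 0.1476 / 0.053² ≈ 201.86 → 202.
Reduction: 342 − 202 = 140.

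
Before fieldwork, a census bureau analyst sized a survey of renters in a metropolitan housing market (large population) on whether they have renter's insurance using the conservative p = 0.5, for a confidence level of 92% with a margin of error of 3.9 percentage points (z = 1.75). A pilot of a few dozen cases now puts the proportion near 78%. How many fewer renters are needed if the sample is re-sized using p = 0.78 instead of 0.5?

Conservative (p = 0.5): n = 1.75² × 0.25 / 0.039² ≈ 503.37 → 504.
Using p = 0.78: p(1−p) = 0.1716, so n = 1.75² × 0.1716 / 0.039² ≈ 345.51 → 346.
Reduction: 504 − 346 = 158.

158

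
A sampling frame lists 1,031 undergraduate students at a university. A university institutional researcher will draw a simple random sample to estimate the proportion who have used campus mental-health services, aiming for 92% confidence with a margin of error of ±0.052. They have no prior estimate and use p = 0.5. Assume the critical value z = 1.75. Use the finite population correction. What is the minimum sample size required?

223

Unadjusted: n₀ = 1.75² × 0.50 × 0.50 / 0.052² ≈ 283.15, so n₀ = 284.
Finite population correction with N = 1,031: n = n₀ / (1 + (n₀−1)/N) = 284 / (1 + 283/1031) = 284 / 1.2745 ≈ 222.83.
Rounding up, n = 223.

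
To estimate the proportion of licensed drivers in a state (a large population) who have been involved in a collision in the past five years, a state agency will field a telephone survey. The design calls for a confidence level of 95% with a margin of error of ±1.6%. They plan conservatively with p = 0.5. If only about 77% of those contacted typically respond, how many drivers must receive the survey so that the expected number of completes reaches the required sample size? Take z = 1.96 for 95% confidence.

Completed interviews needed: n₀ = 1.96² × 0.2500 / 0.016² ≈ 3751.56 → 3752.
At a 77% response rate, contacts needed = 3752 / 0.77 ≈ 4872.73 → 4873.

4873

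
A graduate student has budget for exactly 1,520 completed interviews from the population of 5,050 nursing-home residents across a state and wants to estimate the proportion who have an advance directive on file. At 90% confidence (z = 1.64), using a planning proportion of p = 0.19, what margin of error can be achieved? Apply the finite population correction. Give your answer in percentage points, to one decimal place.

1.4

Finite-population factor: (N−n)/(N−1) = (5050−1520)/(5050−1) = 0.6991.
SE(p̂) = √[p(1−p)/n · (N−n)/(N−1)] = √[0.1539/1520 × 0.6991] = 0.00841.
E = z × SE = 1.64 × 0.00841 = 0.01380 ≈ 1.4 percentage points.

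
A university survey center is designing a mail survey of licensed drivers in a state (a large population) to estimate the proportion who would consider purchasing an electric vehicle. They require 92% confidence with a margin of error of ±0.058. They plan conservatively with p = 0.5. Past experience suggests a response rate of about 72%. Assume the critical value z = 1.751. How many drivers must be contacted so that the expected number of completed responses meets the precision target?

Completed interviews needed: n₀ = 1.751² × 0.2500 / 0.058² ≈ 227.85 → 228.
At a 72% response rate, contacts needed = 228 / 0.72 ≈ 316.67 → 317.

317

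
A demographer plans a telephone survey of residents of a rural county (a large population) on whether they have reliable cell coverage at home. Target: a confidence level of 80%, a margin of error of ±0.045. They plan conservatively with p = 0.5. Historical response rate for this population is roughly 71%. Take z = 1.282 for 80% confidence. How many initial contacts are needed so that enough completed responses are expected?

Completed interviews needed: n₀ = 1.282² × 0.2500 / 0.045² ≈ 202.90 → 203.
At a 71% response rate, contacts needed = 203 / 0.71 ≈ 285.92 → 286.

286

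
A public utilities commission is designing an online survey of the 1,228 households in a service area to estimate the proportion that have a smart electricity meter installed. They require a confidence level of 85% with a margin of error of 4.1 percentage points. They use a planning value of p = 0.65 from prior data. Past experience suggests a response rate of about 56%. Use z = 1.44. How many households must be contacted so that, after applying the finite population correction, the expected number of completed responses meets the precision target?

409

Completed interviews needed (unadjusted): n₀ = 1.44² × 0.2275 / 0.041² ≈ 280.63 → 281.
FPC for N = 1,228: n = 281 / (1 + 280/1228) = 281 / 1.2280 ≈ 228.82 → 229.
At a 56% response rate, contacts needed = 229 / 0.56 ≈ 408.93 → 409.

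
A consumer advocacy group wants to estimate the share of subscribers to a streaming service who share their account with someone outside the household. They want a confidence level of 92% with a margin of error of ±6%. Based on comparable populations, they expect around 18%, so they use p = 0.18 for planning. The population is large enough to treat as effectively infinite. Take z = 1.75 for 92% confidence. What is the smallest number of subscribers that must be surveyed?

With p = 0.18, p(1−p) = 0.1476.
n = z²·p(1−p)/E² = 1.75² × 0.1476 / 0.060² = 3.0625 × 0.1476 / 0.003600 ≈ 125.56.
Rounding up gives n = 126.

126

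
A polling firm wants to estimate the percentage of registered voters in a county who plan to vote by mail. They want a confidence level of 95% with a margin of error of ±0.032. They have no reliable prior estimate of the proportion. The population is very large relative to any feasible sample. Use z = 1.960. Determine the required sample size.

938

With no prior estimate, use p = 0.5, giving p(1−p) = 0.25.
n = z²·p(1−p)/E² = 1.960² × 0.2500 / 0.032² = 3.8416 × 0.2500 / 0.001024 ≈ 937.89.
Rounding up gives n = 938.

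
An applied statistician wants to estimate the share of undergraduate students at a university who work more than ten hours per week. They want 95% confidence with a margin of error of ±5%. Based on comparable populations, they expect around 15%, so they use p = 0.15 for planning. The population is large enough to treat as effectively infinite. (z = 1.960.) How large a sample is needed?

With p = 0.15, p(1−p) = 0.1275.
n = z²·p(1−p)/E² = 1.960² × 0.1275 / 0.050² = 3.8416 × 0.1275 / 0.002500 ≈ 195.92.
Rounding up gives n = 196.

196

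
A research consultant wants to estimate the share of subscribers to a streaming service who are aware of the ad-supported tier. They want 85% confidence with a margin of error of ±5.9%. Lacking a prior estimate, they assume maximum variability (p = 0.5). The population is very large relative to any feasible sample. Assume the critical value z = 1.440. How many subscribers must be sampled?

With p = 0.5, p(1−p) = 0.25.
n = z²·p(1−p)/E² = 1.440² × 0.2500 / 0.059² = 2.0736 × 0.2500 / 0.003481 ≈ 148.92.
Rounding up gives n = 149.

149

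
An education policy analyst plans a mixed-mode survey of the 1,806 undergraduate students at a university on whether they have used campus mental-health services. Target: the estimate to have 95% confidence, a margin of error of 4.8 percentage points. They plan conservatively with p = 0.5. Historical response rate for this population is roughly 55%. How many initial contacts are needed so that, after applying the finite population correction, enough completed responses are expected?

For 95% confidence, z = 1.96.
Completed interviews needed (unadjusted): n₀ = 1.96² × 0.2500 / 0.048² ≈ 416.84 → 417.
FPC for N = 1,806: n = 417 / (1 + 416/1806) = 417 / 1.2303 ≈ 338.93 → 339.
At a 55% response rate, contacts needed = 339 / 0.55 ≈ 616.36 → 617.

617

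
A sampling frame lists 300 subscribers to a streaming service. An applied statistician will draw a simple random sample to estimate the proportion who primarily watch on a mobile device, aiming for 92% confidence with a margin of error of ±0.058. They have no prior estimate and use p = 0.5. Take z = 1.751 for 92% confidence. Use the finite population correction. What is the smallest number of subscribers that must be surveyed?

Unadjusted: n₀ = 1.751² × 0.50 × 0.50 / 0.058² ≈ 227.85, so n₀ = 228.
Finite population correction with N = 300: n = n₀ / (1 + (n₀−1)/N) = 228 / (1 + 227/300) = 228 / 1.7567 ≈ 129.79.
Rounding up, n = 130.

130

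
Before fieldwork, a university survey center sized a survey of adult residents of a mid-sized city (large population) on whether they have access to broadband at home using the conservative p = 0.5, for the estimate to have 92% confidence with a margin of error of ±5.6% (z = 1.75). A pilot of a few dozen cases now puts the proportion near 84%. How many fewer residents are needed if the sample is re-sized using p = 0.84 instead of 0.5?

113

Conservative (p = 0.5): n = 1.75² × 0.25 / 0.056² ≈ 244.14 → 245.
Using p = 0.84: p(1−p) = 0.1344, so n = 1.75² × 0.1344 / 0.056² ≈ 131.25 → 132.
Reduction: 245 − 132 = 113.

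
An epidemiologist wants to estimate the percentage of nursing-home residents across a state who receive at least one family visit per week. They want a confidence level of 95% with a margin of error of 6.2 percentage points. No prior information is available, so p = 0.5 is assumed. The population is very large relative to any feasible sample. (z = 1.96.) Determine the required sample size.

250

With p = 0.5, p(1−p) = 0.25.
n = z²·p(1−p)/E² = 1.96² × 0.2500 / 0.062² = 3.8416 × 0.2500 / 0.003844 ≈ 249.84.
Rounding up gives n = 250.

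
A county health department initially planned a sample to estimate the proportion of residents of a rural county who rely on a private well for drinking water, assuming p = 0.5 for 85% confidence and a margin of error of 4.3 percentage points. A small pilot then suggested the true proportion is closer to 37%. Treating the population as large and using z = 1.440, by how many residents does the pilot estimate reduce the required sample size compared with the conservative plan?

19

Conservative (p = 0.5): n = 1.440² × 0.25 / 0.043² ≈ 280.37 → 281.
Using p = 0.37: p(1−p) = 0.2331, so n = 1.440² × 0.2331 / 0.043² ≈ 261.41 → 262.
Reduction: 281 − 262 = 19.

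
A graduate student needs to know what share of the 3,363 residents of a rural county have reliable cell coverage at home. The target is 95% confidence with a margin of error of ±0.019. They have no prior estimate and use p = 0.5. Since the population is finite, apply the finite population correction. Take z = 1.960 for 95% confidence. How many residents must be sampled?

Unadjusted: n₀ = 1.960² × 0.50 × 0.50 / 0.019² ≈ 2660.39, so n₀ = 2661.
Finite population correction with N = 3,363: n = n₀ / (1 + (n₀−1)/N) = 2661 / (1 + 2660/3363) = 2661 / 1.7910 ≈ 1485.79.
Rounding up, n = 1486.

1486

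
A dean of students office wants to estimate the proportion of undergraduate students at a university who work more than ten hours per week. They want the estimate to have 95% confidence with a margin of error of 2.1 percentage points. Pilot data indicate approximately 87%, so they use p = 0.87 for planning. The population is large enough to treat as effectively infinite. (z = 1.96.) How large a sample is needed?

With p = 0.87, p(1−p) = 0.1131.
n = z²·p(1−p)/E² = 1.96² × 0.1131 / 0.021² = 3.8416 × 0.1131 / 0.000441 ≈ 985.23.
Rounding up gives n = 986.

986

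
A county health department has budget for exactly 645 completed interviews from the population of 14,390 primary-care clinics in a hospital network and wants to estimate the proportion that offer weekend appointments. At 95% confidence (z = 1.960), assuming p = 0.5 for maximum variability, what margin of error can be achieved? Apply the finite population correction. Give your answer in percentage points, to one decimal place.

Finite-population factor: (N−n)/(N−1) = (14390−645)/(14390−1) = 0.9552.
SE(p̂) = √[p(1−p)/n · (N−n)/(N−1)] = √[0.2500/645 × 0.9552] = 0.01924.
E = z × SE = 1.960 × 0.01924 = 0.03771 ≈ 3.8 percentage points.

3.8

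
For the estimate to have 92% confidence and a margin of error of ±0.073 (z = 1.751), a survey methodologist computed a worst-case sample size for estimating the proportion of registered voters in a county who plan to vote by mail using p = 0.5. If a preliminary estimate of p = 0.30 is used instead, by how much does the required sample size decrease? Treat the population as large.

Conservative (p = 0.5): n = 1.751² × 0.25 / 0.073² ≈ 143.84 → 144.
Using p = 0.30: p(1−p) = 0.2100, so n = 1.751² × 0.2100 / 0.073² ≈ 120.82 → 121.
Reduction: 144 − 121 = 23.

23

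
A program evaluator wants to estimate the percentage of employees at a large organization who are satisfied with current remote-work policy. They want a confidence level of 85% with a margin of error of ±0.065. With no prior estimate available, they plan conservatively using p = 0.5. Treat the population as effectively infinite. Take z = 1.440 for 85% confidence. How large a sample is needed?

With p = 0.5, p(1−p) = 0.25.
n = z²·p(1−p)/E² = 1.440² × 0.2500 / 0.065² = 2.0736 × 0.2500 / 0.004225 ≈ 122.70.
Rounding up gives n = 123.

123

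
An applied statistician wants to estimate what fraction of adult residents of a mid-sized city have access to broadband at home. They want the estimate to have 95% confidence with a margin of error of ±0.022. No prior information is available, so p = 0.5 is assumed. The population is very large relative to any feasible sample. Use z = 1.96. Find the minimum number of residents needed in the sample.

With p = 0.5, p(1−p) = 0.25.
n = z²·p(1−p)/E² = 1.96² × 0.2500 / 0.022² = 3.8416 × 0.2500 / 0.000484 ≈ 1984.30.
Rounding up gives n = 1985.

1985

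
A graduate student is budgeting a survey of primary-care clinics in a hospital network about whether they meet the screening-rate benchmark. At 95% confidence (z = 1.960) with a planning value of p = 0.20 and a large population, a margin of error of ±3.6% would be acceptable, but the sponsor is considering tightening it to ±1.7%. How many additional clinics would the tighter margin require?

At ±3.6%: n = 1.960² × 0.1600 / 0.036² ≈ 474.27 → 475.
At ±1.7%: n = 1.960² × 0.1600 / 0.017² ≈ 2126.84 → 2127.
Additional respondents: 2127 − 475 = 1652.

1652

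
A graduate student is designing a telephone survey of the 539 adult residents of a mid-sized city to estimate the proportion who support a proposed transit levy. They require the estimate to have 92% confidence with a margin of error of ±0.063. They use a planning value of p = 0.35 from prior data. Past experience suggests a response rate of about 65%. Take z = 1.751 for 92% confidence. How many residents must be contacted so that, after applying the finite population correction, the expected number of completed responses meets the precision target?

205

Completed interviews needed (unadjusted): n₀ = 1.751² × 0.2275 / 0.063² ≈ 175.74 → 176.
FPC for N = 539: n = 176 / (1 + 175/539) = 176 / 1.3247 ≈ 132.86 → 133.
At a 65% response rate, contacts needed = 133 / 0.65 ≈ 204.62 → 205.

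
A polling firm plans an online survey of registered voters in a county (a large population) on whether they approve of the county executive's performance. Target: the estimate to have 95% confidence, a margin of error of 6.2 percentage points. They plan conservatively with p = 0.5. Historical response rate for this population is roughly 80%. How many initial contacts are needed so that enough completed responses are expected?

313

For 95% confidence, z = 1.960.
Completed interviews needed: n₀ = 1.960² × 0.2500 / 0.062² ≈ 249.84 → 250.
At an 80% response rate, contacts needed = 250 / 0.80 ≈ 312.50 → 313.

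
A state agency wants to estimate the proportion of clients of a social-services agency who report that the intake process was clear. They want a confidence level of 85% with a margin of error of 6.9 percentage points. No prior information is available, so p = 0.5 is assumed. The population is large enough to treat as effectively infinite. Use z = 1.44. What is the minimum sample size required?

109

With p = 0.5, p(1−p) = 0.25.
n = z²·p(1−p)/E² = 1.44² × 0.2500 / 0.069² = 2.0736 × 0.2500 / 0.004761 ≈ 108.88.
Rounding up gives n = 109.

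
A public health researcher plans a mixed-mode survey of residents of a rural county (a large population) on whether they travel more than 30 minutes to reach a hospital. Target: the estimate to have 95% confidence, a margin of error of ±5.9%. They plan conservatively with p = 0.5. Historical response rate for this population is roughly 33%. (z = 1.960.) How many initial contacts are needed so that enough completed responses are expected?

837

Completed interviews needed: n₀ = 1.960² × 0.2500 / 0.059² ≈ 275.90 → 276.
At a 33% response rate, contacts needed = 276 / 0.33 ≈ 836.36 → 837.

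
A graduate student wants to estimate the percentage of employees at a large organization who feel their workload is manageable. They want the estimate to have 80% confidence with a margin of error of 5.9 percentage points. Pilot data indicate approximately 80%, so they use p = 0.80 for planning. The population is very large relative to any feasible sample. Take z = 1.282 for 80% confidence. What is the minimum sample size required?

76

With p = 0.80, p(1−p) = 0.1600.
n = z²·p(1−p)/E² = 1.282² × 0.1600 / 0.059² = 1.6435 × 0.1600 / 0.003481 ≈ 75.54.
Rounding up gives n = 76.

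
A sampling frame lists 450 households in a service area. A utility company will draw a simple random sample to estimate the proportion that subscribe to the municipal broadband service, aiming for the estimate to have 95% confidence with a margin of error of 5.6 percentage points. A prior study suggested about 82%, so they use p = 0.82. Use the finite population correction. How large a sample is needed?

130

For 95% confidence, z = 1.960.
Unadjusted: n₀ = 1.960² × 0.82 × 0.18 / 0.056² ≈ 180.81, so n₀ = 181.
Finite population correction with N = 450: n = n₀ / (1 + (n₀−1)/N) = 181 / (1 + 180/450) = 181 / 1.4000 ≈ 129.29.
Rounding up, n = 130.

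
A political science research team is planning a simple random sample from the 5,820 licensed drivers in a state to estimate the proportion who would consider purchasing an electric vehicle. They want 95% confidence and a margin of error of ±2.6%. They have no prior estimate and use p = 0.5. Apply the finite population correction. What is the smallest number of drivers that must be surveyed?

For 95% confidence, z = 1.960.
Unadjusted: n₀ = 1.960² × 0.50 × 0.50 / 0.026² ≈ 1420.71, so n₀ = 1421.
Finite population correction with N = 5,820: n = n₀ / (1 + (n₀−1)/N) = 1421 / (1 + 1420/5820) = 1421 / 1.2440 ≈ 1142.30.
Rounding up, n = 1143.

1143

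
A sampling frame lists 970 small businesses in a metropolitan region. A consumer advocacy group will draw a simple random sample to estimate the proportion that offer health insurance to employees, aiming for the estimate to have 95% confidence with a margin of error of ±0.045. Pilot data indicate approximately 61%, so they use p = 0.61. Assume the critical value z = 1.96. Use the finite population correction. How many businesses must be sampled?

309

Unadjusted: n₀ = 1.96² × 0.61 × 0.39 / 0.045² ≈ 451.32, so n₀ = 452.
Finite population correction with N = 970: n = n₀ / (1 + (n₀−1)/N) = 452 / (1 + 451/970) = 452 / 1.4649 ≈ 308.54.
Rounding up, n = 309.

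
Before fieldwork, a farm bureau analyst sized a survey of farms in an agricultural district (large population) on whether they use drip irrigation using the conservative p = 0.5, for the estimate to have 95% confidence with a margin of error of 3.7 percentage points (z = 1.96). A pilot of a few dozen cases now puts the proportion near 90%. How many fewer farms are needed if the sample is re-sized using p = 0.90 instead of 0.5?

Conservative (p = 0.5): n = 1.96² × 0.25 / 0.037² ≈ 701.53 → 702.
Using p = 0.90: p(1−p) = 0.0900, so n = 1.96² × 0.0900 / 0.037² ≈ 252.55 → 253.
Reduction: 702 − 253 = 449.

449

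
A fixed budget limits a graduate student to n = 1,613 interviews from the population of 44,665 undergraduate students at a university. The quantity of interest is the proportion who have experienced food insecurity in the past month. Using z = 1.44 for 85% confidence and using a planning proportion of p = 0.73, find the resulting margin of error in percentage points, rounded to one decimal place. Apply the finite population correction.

Finite-population factor: (N−n)/(N−1) = (44665−1613)/(44665−1) = 0.9639.
SE(p̂) = √[p(1−p)/n · (N−n)/(N−1)] = √[0.1971/1613 × 0.9639] = 0.01085.
E = z × SE = 1.44 × 0.01085 = 0.01563 ≈ 1.6 percentage points.

1.6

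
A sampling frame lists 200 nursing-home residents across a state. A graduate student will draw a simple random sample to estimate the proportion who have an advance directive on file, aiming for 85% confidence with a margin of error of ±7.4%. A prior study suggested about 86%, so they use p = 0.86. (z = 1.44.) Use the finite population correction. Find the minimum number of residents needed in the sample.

Unadjusted: n₀ = 1.44² × 0.86 × 0.14 / 0.074² ≈ 45.59, so n₀ = 46.
Finite population correction with N = 200: n = n₀ / (1 + (n₀−1)/N) = 46 / (1 + 45/200) = 46 / 1.2250 ≈ 37.55.
Rounding up, n = 38.

38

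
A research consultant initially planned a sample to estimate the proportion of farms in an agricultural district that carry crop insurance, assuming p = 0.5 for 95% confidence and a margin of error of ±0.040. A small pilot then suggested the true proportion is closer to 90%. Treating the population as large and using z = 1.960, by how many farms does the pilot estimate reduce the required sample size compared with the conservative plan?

Conservative (p = 0.5): n = 1.960² × 0.25 / 0.040² ≈ 600.25 → 601.
Using p = 0.90: p(1−p) = 0.0900, so n = 1.960² × 0.0900 / 0.040² ≈ 216.09 → 217.
Reduction: 601 − 217 = 384.

384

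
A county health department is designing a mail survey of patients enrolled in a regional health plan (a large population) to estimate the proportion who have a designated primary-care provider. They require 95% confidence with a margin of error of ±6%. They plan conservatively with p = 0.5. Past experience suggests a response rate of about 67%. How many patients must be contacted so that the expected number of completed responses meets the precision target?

399

For 95% confidence, z = 1.960.
Completed interviews needed: n₀ = 1.960² × 0.2500 / 0.060² ≈ 266.78 → 267.
At a 67% response rate, contacts needed = 267 / 0.67 ≈ 398.51 → 399.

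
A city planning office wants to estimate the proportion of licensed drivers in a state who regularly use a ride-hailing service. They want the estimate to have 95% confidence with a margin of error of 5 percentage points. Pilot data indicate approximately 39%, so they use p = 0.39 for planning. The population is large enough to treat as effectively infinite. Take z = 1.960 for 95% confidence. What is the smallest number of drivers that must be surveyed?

366

With p = 0.39, p(1−p) = 0.2379.
n = z²·p(1−p)/E² = 1.960² × 0.2379 / 0.050² = 3.8416 × 0.2379 / 0.002500 ≈ 365.57.
Rounding up gives n = 366.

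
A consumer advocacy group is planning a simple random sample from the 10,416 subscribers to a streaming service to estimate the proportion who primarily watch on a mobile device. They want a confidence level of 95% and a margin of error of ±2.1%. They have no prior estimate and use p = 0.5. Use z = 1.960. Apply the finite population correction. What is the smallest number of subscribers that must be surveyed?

1802

Unadjusted: n₀ = 1.960² × 0.50 × 0.50 / 0.021² ≈ 2177.78, so n₀ = 2178.
Finite population correction with N = 10,416: n = n₀ / (1 + (n₀−1)/N) = 2178 / (1 + 2177/10416) = 2178 / 1.2090 ≈ 1801.48.
Rounding up, n = 1802.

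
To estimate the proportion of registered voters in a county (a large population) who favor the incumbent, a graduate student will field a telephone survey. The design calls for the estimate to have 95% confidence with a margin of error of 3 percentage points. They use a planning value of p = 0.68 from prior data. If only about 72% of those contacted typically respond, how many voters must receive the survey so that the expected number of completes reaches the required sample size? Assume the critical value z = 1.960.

1291

Completed interviews needed: n₀ = 1.960² × 0.2176 / 0.030² ≈ 928.81 → 929.
At a 72% response rate, contacts needed = 929 / 0.72 ≈ 1290.28 → 1291.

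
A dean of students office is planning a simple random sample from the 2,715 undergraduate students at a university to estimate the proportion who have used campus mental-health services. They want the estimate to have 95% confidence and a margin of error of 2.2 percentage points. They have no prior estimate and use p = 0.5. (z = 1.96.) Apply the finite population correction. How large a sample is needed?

Unadjusted: n₀ = 1.96² × 0.50 × 0.50 / 0.022² ≈ 1984.30, so n₀ = 1985.
Finite population correction with N = 2,715: n = n₀ / (1 + (n₀−1)/N) = 1985 / (1 + 1984/2715) = 1985 / 1.7308 ≈ 1146.90.
Rounding up, n = 1147.

1147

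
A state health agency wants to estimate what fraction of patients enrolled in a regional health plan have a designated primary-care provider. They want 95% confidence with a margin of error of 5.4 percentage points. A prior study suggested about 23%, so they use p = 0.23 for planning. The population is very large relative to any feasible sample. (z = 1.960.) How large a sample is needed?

With p = 0.23, p(1−p) = 0.1771.
n = z²·p(1−p)/E² = 1.960² × 0.1771 / 0.054² = 3.8416 × 0.1771 / 0.002916 ≈ 233.32.
Rounding up gives n = 234.

234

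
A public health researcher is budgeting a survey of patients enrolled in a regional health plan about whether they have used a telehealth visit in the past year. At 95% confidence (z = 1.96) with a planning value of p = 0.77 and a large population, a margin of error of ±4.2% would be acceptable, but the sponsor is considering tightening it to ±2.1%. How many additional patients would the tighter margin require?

At ±4.2%: n = 1.96² × 0.1771 / 0.042² ≈ 385.68 → 386.
At ±2.1%: n = 1.96² × 0.1771 / 0.021² ≈ 1542.74 → 1543.
Additional respondents: 1543 − 386 = 1157.

1157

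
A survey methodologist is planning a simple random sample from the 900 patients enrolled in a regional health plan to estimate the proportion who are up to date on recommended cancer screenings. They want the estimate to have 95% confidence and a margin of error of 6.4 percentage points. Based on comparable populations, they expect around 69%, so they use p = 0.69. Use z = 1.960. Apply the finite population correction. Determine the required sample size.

165

Unadjusted: n₀ = 1.960² × 0.69 × 0.31 / 0.064² ≈ 200.61, so n₀ = 201.
Finite population correction with N = 900: n = n₀ / (1 + (n₀−1)/N) = 201 / (1 + 200/900) = 201 / 1.2222 ≈ 164.45.
Rounding up, n = 165.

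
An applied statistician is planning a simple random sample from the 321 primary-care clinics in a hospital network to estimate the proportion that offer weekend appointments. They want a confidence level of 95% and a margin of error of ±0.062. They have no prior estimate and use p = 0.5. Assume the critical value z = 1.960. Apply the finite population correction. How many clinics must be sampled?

Unadjusted: n₀ = 1.960² × 0.50 × 0.50 / 0.062² ≈ 249.84, so n₀ = 250.
Finite population correction with N = 321: n = n₀ / (1 + (n₀−1)/N) = 250 / (1 + 249/321) = 250 / 1.7757 ≈ 140.79.
Rounding up, n = 141.

141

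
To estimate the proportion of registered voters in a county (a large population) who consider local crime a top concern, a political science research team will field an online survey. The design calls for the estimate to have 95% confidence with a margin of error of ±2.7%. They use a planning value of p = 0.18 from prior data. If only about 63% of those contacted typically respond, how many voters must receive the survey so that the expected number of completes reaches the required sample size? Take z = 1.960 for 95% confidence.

Completed interviews needed: n₀ = 1.960² × 0.1476 / 0.027² ≈ 777.81 → 778.
At a 63% response rate, contacts needed = 778 / 0.63 ≈ 1234.92 → 1235.

1235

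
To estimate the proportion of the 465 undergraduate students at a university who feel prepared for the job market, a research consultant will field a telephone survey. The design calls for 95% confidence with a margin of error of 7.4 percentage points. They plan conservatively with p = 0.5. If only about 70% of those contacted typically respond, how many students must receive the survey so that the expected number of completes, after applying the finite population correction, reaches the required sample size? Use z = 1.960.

183

Completed interviews needed (unadjusted): n₀ = 1.960² × 0.2500 / 0.074² ≈ 175.38 → 176.
FPC for N = 465: n = 176 / (1 + 175/465) = 176 / 1.3763 ≈ 127.87 → 128.
At a 70% response rate, contacts needed = 128 / 0.70 ≈ 182.86 → 183.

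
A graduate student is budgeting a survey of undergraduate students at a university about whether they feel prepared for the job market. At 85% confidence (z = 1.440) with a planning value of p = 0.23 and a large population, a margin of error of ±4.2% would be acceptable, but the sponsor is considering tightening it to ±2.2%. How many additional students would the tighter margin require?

550

At ±4.2%: n = 1.440² × 0.1771 / 0.042² ≈ 208.18 → 209.
At ±2.2%: n = 1.440² × 0.1771 / 0.022² ≈ 758.75 → 759.
Additional respondents: 759 − 209 = 550.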